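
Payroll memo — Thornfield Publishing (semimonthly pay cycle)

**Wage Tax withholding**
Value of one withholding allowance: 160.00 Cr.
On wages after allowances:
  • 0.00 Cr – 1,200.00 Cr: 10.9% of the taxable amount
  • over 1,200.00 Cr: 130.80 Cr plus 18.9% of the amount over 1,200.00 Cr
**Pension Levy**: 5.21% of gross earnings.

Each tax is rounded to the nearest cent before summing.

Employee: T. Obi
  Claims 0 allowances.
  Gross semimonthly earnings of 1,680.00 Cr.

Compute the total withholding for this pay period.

309.05 Cr

Wage Tax: taxable = 1,680.00 Cr
  130.80 Cr + 18.9% × (1,680.00 Cr − 1,200.00 Cr) = 130.80 Cr + 18.9% × 480.00 Cr = 221.52 Cr
Pension Levy: 5.21% × 1,680.00 Cr = 87.53 Cr
Total: 221.52 Cr + 87.53 Cr = 309.05 Cr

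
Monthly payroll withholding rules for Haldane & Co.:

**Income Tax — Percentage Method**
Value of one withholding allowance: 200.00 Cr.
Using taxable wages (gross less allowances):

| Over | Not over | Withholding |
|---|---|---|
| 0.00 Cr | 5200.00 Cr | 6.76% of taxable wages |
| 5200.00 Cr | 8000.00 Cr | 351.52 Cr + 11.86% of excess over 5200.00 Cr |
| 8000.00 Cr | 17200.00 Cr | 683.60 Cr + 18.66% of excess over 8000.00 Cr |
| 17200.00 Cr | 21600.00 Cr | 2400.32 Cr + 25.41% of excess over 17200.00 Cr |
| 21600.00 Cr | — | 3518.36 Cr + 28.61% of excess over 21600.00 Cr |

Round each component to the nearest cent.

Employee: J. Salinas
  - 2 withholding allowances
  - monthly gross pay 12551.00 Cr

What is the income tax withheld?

Income Tax: taxable = 12551.00 Cr − 2×200.00 Cr = 12151.00 Cr
  683.60 Cr + 18.66% × (12151.00 Cr − 8000.00 Cr) = 683.60 Cr + 18.66% × 4151.00 Cr = 1458.18 Cr

1458.18 Cr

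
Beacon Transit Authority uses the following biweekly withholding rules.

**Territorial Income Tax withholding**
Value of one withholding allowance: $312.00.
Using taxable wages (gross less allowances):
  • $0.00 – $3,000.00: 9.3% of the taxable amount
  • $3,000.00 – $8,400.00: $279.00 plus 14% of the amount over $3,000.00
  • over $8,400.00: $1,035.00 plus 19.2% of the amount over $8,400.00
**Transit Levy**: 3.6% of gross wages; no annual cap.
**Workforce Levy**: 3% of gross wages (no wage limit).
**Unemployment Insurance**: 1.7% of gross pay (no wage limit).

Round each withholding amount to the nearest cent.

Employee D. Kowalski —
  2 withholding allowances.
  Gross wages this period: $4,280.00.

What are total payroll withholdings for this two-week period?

$726.08

Territorial Income Tax: taxable = $4,280.00 − 2×$312.00 = $3,656.00
  $279.00 + 14% × ($3,656.00 − $3,000.00) = $279.00 + 14% × $656.00 = $370.84
Transit Levy: 3.6% × $4,280.00 = $154.08
Workforce Levy: 3% × $4,280.00 = $128.40
Unemployment Insurance: 1.7% × $4,280.00 = $72.76
Total: $370.84 + $154.08 + $128.40 + $72.76 = $726.08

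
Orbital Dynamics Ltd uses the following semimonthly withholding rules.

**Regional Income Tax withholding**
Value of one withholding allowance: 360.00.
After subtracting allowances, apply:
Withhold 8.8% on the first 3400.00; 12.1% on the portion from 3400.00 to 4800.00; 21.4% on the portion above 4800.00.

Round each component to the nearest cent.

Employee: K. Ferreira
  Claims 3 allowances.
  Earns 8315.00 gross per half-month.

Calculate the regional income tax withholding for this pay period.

989.69

Regional Income Tax: taxable = 8315.00 − 3×360.00 = 7235.00
  468.60 + 21.4% × (7235.00 − 4800.00) = 468.60 + 21.4% × 2435.00 = 989.69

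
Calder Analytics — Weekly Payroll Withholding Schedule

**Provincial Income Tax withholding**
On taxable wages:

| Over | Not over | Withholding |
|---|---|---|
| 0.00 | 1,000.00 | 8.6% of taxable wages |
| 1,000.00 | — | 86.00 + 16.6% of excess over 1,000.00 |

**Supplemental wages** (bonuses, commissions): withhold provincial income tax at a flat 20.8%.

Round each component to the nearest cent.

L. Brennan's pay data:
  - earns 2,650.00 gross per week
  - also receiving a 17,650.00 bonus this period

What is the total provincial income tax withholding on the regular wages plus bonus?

4,031.10

Provincial Income Tax: taxable = 2,650.00
  86.00 + 16.6% × (2,650.00 − 1,000.00) = 86.00 + 16.6% × 1,650.00 = 359.90
Supplemental (20.8% flat on bonus): 20.8% × 17,650.00 = 3,671.20
Total provincial income tax: 359.90 + 3,671.20 = 4,031.10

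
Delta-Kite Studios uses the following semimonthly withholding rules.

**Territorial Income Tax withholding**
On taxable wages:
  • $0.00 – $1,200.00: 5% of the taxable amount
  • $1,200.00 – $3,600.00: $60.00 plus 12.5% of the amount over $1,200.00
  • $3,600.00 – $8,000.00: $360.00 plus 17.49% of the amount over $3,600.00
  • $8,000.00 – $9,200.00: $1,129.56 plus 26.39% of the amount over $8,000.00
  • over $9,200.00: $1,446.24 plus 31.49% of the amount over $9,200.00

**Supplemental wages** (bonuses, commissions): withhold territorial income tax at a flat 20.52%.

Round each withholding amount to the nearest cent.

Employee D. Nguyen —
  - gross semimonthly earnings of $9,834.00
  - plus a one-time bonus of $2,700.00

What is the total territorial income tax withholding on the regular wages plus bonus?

Territorial Income Tax: taxable = $9,834.00
  $1,446.24 + 31.49% × ($9,834.00 − $9,200.00) = $1,446.24 + 31.49% × $634.00 = $1,645.89
Supplemental (20.52% flat on bonus): 20.52% × $2,700.00 = $554.04
Total territorial income tax: $1,645.89 + $554.04 = $2,199.93

$2,199.93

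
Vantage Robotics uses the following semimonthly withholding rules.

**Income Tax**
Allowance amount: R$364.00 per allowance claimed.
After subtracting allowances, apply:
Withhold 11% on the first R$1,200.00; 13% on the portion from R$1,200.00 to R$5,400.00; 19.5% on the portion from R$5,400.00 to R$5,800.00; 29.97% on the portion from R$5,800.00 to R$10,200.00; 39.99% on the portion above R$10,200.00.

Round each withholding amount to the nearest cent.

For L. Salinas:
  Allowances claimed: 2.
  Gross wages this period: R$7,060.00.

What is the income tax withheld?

R$915.44

Income Tax: taxable = R$7,060.00 − 2×R$364.00 = R$6,332.00
  R$756.00 + 29.97% × (R$6,332.00 − R$5,800.00) = R$756.00 + 29.97% × R$532.00 = R$915.44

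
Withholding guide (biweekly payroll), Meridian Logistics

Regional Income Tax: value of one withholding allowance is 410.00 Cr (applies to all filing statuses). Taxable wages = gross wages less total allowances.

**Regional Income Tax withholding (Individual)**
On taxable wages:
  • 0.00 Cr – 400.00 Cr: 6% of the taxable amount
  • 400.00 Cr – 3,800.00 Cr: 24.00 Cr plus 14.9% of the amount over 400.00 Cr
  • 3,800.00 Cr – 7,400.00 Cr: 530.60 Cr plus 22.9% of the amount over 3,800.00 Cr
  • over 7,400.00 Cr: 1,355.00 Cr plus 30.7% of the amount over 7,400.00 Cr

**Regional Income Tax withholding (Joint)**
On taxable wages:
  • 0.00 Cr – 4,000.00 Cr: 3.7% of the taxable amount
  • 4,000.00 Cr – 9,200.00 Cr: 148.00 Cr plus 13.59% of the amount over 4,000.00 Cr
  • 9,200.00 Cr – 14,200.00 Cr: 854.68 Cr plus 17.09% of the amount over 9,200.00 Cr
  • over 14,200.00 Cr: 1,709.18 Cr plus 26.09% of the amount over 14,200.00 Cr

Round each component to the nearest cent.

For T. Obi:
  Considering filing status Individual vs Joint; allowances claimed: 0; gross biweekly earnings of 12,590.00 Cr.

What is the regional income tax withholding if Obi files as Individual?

2,948.33 Cr

Regional Income Tax (Individual): taxable = 12,590.00 Cr
  1,355.00 Cr + 30.7% × (12,590.00 Cr − 7,400.00 Cr) = 1,355.00 Cr + 30.7% × 5,190.00 Cr = 2,948.33 Cr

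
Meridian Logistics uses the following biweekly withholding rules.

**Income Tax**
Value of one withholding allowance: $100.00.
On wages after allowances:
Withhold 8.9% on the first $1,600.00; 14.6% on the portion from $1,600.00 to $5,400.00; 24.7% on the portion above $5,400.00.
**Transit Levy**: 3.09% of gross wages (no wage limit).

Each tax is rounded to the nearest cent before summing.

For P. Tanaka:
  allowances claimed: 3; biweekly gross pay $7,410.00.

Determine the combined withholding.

Income Tax: taxable = $7,410.00 − 3×$100.00 = $7,110.00
  $697.20 + 24.7% × ($7,110.00 − $5,400.00) = $697.20 + 24.7% × $1,710.00 = $1,119.57
Transit Levy: 3.09% × $7,410.00 = $228.97
Total: $1,119.57 + $228.97 = $1,348.54

$1,348.54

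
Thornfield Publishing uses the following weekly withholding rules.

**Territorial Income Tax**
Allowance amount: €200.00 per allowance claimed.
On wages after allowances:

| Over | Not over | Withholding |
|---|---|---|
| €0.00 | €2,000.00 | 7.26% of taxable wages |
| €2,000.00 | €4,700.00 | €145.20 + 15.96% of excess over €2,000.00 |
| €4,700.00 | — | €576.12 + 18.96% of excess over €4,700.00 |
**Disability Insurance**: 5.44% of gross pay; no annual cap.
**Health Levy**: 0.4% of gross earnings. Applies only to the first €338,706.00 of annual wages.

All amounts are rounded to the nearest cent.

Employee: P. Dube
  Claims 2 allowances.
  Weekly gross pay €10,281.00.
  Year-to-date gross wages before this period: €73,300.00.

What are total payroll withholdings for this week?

€2,158.85

Territorial Income Tax: taxable = €10,281.00 − 2×€200.00 = €9,881.00
  €576.12 + 18.96% × (€9,881.00 − €4,700.00) = €576.12 + 18.96% × €5,181.00 = €1,558.44
Disability Insurance: 5.44% × €10,281.00 = €559.29
Health Levy: 0.4% × €10,281.00 = €41.12
Total: €1,558.44 + €559.29 + €41.12 = €2,158.85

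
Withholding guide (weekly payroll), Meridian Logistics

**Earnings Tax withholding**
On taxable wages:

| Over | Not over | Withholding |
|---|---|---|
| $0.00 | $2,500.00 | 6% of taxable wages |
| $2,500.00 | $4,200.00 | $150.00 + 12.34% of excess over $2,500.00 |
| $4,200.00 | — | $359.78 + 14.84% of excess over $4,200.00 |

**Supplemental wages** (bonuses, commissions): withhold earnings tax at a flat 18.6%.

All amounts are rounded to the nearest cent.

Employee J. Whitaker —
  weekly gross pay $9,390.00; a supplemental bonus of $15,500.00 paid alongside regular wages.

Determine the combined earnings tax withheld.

Earnings Tax: taxable = $9,390.00
  $359.78 + 14.84% × ($9,390.00 − $4,200.00) = $359.78 + 14.84% × $5,190.00 = $1,129.98
Supplemental (18.6% flat on bonus): 18.6% × $15,500.00 = $2,883.00
Total earnings tax: $1,129.98 + $2,883.00 = $4,012.98

$4,012.98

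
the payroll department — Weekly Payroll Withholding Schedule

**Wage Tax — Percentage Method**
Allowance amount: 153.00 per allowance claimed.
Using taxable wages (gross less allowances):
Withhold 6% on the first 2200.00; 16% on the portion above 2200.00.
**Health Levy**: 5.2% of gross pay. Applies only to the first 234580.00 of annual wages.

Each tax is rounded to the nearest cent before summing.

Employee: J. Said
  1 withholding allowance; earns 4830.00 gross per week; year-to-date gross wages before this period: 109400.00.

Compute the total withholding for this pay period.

779.48

Wage Tax: taxable = 4830.00 − 1×153.00 = 4677.00
  132.00 + 16% × (4677.00 − 2200.00) = 132.00 + 16% × 2477.00 = 528.32
Health Levy: 5.2% × 4830.00 = 251.16
Total: 528.32 + 251.16 = 779.48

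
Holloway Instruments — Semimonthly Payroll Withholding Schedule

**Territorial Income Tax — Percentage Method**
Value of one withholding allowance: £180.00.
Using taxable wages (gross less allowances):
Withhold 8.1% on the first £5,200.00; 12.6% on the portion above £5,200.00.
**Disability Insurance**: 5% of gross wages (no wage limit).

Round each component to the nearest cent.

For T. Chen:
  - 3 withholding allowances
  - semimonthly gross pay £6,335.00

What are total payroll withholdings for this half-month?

Territorial Income Tax: taxable = £6,335.00 − 3×£180.00 = £5,795.00
  £421.20 + 12.6% × (£5,795.00 − £5,200.00) = £421.20 + 12.6% × £595.00 = £496.17
Disability Insurance: 5% × £6,335.00 = £316.75
Total: £496.17 + £316.75 = £812.92

£812.92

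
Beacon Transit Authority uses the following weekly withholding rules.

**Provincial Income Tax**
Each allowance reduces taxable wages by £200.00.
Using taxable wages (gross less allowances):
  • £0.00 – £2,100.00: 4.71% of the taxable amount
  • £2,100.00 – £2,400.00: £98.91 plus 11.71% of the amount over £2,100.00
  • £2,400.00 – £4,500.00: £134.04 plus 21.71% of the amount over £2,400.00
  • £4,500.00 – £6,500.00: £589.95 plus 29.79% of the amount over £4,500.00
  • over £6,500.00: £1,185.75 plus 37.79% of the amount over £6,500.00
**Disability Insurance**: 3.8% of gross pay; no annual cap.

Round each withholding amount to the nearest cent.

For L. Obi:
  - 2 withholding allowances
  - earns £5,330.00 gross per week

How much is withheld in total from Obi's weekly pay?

£920.59

Provincial Income Tax: taxable = £5,330.00 − 2×£200.00 = £4,930.00
  £589.95 + 29.79% × (£4,930.00 − £4,500.00) = £589.95 + 29.79% × £430.00 = £718.05
Disability Insurance: 3.8% × £5,330.00 = £202.54
Total: £718.05 + £202.54 = £920.59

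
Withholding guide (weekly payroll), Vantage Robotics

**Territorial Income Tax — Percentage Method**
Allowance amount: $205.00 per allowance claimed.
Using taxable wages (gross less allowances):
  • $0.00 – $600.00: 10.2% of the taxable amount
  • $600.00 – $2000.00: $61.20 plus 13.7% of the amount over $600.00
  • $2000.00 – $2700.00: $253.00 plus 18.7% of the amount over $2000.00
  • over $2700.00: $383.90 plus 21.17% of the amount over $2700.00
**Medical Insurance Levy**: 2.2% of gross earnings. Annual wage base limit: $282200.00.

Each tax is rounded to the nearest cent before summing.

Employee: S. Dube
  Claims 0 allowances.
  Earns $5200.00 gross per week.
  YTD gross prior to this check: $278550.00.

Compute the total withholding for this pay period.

Territorial Income Tax: taxable = $5200.00
  $383.90 + 21.17% × ($5200.00 − $2700.00) = $383.90 + 21.17% × $2500.00 = $913.15
Medical Insurance Levy: cap $282200.00 − YTD $278550.00 = $3650.00 subject; 2.2% × $3650.00 = $80.30
Total: $913.15 + $80.30 = $993.45

$993.45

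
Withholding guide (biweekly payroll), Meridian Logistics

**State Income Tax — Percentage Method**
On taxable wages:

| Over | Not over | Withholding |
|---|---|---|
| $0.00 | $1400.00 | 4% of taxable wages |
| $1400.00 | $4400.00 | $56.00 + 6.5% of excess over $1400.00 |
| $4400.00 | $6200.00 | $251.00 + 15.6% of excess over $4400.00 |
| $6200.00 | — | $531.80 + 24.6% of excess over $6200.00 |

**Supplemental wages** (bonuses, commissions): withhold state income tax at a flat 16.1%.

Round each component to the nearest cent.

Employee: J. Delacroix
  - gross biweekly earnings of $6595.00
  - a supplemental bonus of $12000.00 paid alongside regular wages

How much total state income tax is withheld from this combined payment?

State Income Tax: taxable = $6595.00
  $531.80 + 24.6% × ($6595.00 − $6200.00) = $531.80 + 24.6% × $395.00 = $628.97
Supplemental (16.1% flat on bonus): 16.1% × $12000.00 = $1932.00
Total state income tax: $628.97 + $1932.00 = $2560.97

$2560.97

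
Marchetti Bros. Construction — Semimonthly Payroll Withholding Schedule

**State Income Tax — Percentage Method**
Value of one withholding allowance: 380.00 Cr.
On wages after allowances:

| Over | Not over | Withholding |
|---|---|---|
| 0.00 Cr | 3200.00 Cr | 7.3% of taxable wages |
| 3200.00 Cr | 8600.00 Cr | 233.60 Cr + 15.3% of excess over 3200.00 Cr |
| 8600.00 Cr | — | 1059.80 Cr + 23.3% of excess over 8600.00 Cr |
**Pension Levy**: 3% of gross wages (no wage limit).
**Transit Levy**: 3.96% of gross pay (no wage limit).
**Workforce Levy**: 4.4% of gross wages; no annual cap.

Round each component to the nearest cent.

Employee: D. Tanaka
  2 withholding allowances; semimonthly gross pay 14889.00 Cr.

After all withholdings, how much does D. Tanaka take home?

10849.55 Cr

State Income Tax: taxable = 14889.00 Cr − 2×380.00 Cr = 14129.00 Cr
  1059.80 Cr + 23.3% × (14129.00 Cr − 8600.00 Cr) = 1059.80 Cr + 23.3% × 5529.00 Cr = 2348.06 Cr
Pension Levy: 3% × 14889.00 Cr = 446.67 Cr
Transit Levy: 3.96% × 14889.00 Cr = 589.60 Cr
Workforce Levy: 4.4% × 14889.00 Cr = 655.12 Cr
Total withheld: 2348.06 Cr + 446.67 Cr + 589.60 Cr + 655.12 Cr = 4039.45 Cr
Net pay: 14889.00 Cr − 4039.45 Cr = 10849.55 Cr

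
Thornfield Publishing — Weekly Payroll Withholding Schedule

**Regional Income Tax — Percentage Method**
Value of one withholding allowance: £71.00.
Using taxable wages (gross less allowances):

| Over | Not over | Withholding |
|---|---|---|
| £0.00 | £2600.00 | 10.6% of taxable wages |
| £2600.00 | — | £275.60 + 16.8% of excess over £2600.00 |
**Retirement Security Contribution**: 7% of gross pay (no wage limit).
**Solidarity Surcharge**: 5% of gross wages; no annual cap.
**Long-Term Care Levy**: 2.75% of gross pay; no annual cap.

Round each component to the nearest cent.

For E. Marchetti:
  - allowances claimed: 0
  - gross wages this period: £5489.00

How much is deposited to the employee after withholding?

Regional Income Tax: taxable = £5489.00
  £275.60 + 16.8% × (£5489.00 − £2600.00) = £275.60 + 16.8% × £2889.00 = £760.95
Retirement Security Contribution: 7% × £5489.00 = £384.23
Solidarity Surcharge: 5% × £5489.00 = £274.45
Long-Term Care Levy: 2.75% × £5489.00 = £150.95
Total withheld: £760.95 + £384.23 + £274.45 + £150.95 = £1570.58
Net pay: £5489.00 − £1570.58 = £3918.42

£3918.42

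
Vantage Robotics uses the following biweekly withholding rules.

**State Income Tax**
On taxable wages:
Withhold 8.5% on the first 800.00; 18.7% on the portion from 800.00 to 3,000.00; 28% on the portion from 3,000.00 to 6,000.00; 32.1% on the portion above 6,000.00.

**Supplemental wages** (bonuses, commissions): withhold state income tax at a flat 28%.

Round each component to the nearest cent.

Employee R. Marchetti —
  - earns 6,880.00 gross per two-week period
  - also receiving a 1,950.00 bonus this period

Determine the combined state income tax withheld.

2,147.88

State Income Tax: taxable = 6,880.00
  1,319.40 + 32.1% × (6,880.00 − 6,000.00) = 1,319.40 + 32.1% × 880.00 = 1,601.88
Supplemental (28% flat on bonus): 28% × 1,950.00 = 546.00
Total state income tax: 1,601.88 + 546.00 = 2,147.88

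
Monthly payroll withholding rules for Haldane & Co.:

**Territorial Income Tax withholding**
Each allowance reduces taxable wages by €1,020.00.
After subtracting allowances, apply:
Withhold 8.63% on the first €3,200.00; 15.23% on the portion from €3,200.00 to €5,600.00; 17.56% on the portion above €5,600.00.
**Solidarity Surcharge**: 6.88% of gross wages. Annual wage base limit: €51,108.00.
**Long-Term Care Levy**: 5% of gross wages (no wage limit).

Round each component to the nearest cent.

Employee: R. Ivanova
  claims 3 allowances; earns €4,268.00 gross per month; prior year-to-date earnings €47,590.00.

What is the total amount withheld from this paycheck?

€559.69

Territorial Income Tax: taxable = €4,268.00 − 3×€1,020.00 = €1,208.00
  8.63% × €1,208.00 = €104.25
Solidarity Surcharge: cap €51,108.00 − YTD €47,590.00 = €3,518.00 subject; 6.88% × €3,518.00 = €242.04
Long-Term Care Levy: 5% × €4,268.00 = €213.40
Total: €104.25 + €242.04 + €213.40 = €559.69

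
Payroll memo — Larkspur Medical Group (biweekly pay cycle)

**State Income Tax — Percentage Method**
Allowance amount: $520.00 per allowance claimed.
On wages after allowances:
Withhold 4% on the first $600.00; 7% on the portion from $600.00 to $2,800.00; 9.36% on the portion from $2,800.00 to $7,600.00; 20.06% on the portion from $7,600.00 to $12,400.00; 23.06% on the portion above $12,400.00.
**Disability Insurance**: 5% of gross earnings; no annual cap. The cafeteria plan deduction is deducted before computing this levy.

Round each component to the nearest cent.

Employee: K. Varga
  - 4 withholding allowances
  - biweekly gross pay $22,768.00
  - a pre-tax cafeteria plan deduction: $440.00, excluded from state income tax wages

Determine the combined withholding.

$4,516.31

State Income Tax: taxable = $22,768.00 − $440.00 − 4×$520.00 = $20,248.00
  $1,590.16 + 23.06% × ($20,248.00 − $12,400.00) = $1,590.16 + 23.06% × $7,848.00 = $3,399.91
Disability Insurance: 5% × $22,328.00 = $1,116.40
Total: $3,399.91 + $1,116.40 = $4,516.31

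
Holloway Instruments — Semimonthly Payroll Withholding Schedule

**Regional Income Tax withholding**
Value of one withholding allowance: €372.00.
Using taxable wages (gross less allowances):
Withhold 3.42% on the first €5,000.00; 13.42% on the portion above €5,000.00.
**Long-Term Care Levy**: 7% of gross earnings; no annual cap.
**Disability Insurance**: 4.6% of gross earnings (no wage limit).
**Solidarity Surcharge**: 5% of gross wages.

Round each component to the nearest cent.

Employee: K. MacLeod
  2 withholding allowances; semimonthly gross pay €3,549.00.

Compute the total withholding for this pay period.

€685.06

Regional Income Tax: taxable = €3,549.00 − 2×€372.00 = €2,805.00
  3.42% × €2,805.00 = €95.93
Long-Term Care Levy: 7% × €3,549.00 = €248.43
Disability Insurance: 4.6% × €3,549.00 = €163.25
Solidarity Surcharge: 5% × €3,549.00 = €177.45
Total: €95.93 + €248.43 + €163.25 + €177.45 = €685.06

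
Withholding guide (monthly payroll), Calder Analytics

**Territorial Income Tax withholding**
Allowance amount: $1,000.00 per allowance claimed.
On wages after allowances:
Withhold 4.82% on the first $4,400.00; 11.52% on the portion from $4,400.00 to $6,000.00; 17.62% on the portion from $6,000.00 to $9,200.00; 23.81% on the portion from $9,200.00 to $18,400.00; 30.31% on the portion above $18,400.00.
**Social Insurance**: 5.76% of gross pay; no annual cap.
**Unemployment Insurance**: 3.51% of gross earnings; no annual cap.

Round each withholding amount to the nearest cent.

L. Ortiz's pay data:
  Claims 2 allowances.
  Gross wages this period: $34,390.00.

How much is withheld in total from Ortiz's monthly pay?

Territorial Income Tax: taxable = $34,390.00 − 2×$1,000.00 = $32,390.00
  $3,150.76 + 30.31% × ($32,390.00 − $18,400.00) = $3,150.76 + 30.31% × $13,990.00 = $7,391.13
Social Insurance: 5.76% × $34,390.00 = $1,980.86
Unemployment Insurance: 3.51% × $34,390.00 = $1,207.09
Total: $7,391.13 + $1,980.86 + $1,207.09 = $10,579.08

$10,579.08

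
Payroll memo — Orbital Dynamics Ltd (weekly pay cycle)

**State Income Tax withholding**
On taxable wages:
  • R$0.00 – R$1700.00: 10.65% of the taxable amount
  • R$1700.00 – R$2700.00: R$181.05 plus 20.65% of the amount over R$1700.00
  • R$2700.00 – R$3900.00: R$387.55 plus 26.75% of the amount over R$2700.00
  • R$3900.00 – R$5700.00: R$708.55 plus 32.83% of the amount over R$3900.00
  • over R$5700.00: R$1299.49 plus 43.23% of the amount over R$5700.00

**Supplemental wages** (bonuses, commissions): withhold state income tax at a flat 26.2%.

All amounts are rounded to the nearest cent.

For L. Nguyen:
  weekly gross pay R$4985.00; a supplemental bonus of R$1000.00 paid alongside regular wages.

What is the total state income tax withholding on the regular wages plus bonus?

State Income Tax: taxable = R$4985.00
  R$708.55 + 32.83% × (R$4985.00 − R$3900.00) = R$708.55 + 32.83% × R$1085.00 = R$1064.76
Supplemental (26.2% flat on bonus): 26.2% × R$1000.00 = R$262.00
Total state income tax: R$1064.76 + R$262.00 = R$1326.76

R$1326.76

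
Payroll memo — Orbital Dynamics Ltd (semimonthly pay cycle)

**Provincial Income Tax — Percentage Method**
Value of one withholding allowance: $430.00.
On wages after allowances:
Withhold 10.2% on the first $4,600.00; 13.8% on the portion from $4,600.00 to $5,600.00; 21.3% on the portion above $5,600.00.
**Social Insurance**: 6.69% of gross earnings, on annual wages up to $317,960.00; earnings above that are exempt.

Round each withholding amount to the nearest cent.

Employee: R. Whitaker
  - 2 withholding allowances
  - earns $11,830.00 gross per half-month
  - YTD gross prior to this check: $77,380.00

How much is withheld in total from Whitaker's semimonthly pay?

Provincial Income Tax: taxable = $11,830.00 − 2×$430.00 = $10,970.00
  $607.20 + 21.3% × ($10,970.00 − $5,600.00) = $607.20 + 21.3% × $5,370.00 = $1,751.01
Social Insurance: 6.69% × $11,830.00 = $791.43
Total: $1,751.01 + $791.43 = $2,542.44

$2,542.44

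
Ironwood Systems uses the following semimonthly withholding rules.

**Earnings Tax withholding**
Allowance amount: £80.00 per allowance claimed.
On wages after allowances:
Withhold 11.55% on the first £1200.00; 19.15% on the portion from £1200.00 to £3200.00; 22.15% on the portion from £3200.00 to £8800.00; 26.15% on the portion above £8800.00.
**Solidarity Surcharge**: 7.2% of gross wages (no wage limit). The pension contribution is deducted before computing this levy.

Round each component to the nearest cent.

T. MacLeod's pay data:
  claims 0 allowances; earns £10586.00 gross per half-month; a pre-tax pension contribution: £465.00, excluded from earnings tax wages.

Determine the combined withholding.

Earnings Tax: taxable = £10586.00 − £465.00 = £10121.00
  £1762.00 + 26.15% × (£10121.00 − £8800.00) = £1762.00 + 26.15% × £1321.00 = £2107.44
Solidarity Surcharge: 7.2% × £10121.00 = £728.71
Total: £2107.44 + £728.71 = £2836.15

£2836.15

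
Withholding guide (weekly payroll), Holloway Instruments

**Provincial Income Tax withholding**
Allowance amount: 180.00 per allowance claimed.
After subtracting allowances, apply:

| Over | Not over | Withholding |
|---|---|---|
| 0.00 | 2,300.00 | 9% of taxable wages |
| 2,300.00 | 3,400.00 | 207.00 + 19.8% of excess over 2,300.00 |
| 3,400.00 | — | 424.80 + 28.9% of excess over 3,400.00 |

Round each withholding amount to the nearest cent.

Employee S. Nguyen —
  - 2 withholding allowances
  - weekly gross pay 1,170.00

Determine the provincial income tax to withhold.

72.90

Provincial Income Tax: taxable = 1,170.00 − 2×180.00 = 810.00
  9% × 810.00 = 72.90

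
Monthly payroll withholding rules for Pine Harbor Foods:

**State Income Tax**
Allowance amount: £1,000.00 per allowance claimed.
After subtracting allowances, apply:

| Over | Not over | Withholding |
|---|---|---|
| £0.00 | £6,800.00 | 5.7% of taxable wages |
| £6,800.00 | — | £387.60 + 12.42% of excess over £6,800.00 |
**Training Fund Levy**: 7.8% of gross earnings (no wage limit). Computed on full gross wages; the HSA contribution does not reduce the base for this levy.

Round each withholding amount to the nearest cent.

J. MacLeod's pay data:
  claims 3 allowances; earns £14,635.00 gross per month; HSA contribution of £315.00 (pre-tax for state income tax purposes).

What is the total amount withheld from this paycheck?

State Income Tax: taxable = £14,635.00 − £315.00 − 3×£1,000.00 = £11,320.00
  £387.60 + 12.42% × (£11,320.00 − £6,800.00) = £387.60 + 12.42% × £4,520.00 = £948.98
Training Fund Levy: 7.8% × £14,635.00 = £1,141.53
Total: £948.98 + £1,141.53 = £2,090.51

£2,090.51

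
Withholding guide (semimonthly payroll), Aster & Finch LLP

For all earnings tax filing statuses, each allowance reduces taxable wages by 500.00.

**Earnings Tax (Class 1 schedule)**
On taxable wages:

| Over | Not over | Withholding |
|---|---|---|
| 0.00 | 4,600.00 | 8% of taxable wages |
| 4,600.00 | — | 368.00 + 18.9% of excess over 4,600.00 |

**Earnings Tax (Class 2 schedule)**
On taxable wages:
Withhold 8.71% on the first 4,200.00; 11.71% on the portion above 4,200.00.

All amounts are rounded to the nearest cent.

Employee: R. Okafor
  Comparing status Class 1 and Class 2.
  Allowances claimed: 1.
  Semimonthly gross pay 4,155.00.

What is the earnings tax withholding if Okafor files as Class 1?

Earnings Tax (Class 1): taxable = 4,155.00 − 1×500.00 = 3,655.00
  8% × 3,655.00 = 292.40

292.40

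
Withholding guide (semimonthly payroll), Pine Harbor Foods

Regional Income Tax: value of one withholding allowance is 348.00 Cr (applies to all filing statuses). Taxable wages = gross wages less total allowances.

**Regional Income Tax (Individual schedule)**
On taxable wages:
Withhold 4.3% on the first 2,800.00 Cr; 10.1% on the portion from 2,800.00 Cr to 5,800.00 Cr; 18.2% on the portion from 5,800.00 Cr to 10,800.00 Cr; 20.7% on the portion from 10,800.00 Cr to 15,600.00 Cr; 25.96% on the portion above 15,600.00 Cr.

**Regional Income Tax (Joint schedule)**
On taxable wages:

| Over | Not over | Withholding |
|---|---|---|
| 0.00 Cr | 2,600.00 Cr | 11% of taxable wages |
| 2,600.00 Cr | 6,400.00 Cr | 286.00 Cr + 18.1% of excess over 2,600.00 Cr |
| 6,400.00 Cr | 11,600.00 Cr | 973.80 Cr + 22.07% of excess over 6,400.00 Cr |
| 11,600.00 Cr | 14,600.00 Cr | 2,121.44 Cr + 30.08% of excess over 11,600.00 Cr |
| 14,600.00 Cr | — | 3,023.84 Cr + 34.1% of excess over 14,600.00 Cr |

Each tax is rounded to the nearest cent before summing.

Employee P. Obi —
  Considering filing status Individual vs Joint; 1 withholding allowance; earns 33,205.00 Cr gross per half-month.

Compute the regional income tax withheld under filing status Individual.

Regional Income Tax (Individual): taxable = 33,205.00 Cr − 1×348.00 Cr = 32,857.00 Cr
  2,327.00 Cr + 25.96% × (32,857.00 Cr − 15,600.00 Cr) = 2,327.00 Cr + 25.96% × 17,257.00 Cr = 6,806.92 Cr

6,806.92 Cr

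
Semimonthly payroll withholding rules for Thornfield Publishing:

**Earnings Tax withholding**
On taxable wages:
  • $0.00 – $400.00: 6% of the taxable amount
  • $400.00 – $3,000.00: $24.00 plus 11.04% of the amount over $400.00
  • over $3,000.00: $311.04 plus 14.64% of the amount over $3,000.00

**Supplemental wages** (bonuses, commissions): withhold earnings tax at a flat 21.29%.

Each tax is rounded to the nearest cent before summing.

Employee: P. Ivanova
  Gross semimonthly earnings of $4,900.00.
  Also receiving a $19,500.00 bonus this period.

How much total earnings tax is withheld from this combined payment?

Earnings Tax: taxable = $4,900.00
  $311.04 + 14.64% × ($4,900.00 − $3,000.00) = $311.04 + 14.64% × $1,900.00 = $589.20
Supplemental (21.29% flat on bonus): 21.29% × $19,500.00 = $4,151.55
Total earnings tax: $589.20 + $4,151.55 = $4,740.75

$4,740.75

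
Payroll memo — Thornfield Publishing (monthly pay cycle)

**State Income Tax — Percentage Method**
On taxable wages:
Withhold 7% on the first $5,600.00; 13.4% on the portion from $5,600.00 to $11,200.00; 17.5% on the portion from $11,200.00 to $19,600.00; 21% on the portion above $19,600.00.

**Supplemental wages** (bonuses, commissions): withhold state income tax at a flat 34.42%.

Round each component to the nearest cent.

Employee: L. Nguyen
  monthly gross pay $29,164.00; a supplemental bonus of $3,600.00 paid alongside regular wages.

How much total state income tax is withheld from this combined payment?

$5,859.96

State Income Tax: taxable = $29,164.00
  $2,612.40 + 21% × ($29,164.00 − $19,600.00) = $2,612.40 + 21% × $9,564.00 = $4,620.84
Supplemental (34.42% flat on bonus): 34.42% × $3,600.00 = $1,239.12
Total state income tax: $4,620.84 + $1,239.12 = $5,859.96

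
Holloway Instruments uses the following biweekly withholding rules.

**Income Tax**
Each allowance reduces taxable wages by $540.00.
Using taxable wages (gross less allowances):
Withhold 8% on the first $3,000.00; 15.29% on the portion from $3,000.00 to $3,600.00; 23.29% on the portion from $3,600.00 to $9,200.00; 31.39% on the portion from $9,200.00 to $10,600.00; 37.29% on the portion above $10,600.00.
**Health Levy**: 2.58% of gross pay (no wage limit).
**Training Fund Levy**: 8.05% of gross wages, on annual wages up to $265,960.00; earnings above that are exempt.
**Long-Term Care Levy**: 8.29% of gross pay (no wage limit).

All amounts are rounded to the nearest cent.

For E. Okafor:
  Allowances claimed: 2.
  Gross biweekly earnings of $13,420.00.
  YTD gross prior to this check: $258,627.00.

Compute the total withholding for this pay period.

Income Tax: taxable = $13,420.00 − 2×$540.00 = $12,340.00
  $2,075.44 + 37.29% × ($12,340.00 − $10,600.00) = $2,075.44 + 37.29% × $1,740.00 = $2,724.29
Health Levy: 2.58% × $13,420.00 = $346.24
Training Fund Levy: cap $265,960.00 − YTD $258,627.00 = $7,333.00 subject; 8.05% × $7,333.00 = $590.31
Long-Term Care Levy: 8.29% × $13,420.00 = $1,112.52
Total: $2,724.29 + $346.24 + $590.31 + $1,112.52 = $4,773.36

$4,773.36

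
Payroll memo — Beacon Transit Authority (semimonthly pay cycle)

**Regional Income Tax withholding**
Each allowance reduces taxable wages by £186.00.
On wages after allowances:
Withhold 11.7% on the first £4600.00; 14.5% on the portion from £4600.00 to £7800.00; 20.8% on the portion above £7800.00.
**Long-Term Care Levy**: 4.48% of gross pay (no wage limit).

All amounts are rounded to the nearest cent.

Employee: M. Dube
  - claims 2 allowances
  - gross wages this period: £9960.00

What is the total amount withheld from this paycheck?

£1820.31

Regional Income Tax: taxable = £9960.00 − 2×£186.00 = £9588.00
  £1002.20 + 20.8% × (£9588.00 − £7800.00) = £1002.20 + 20.8% × £1788.00 = £1374.10
Long-Term Care Levy: 4.48% × £9960.00 = £446.21
Total: £1374.10 + £446.21 = £1820.31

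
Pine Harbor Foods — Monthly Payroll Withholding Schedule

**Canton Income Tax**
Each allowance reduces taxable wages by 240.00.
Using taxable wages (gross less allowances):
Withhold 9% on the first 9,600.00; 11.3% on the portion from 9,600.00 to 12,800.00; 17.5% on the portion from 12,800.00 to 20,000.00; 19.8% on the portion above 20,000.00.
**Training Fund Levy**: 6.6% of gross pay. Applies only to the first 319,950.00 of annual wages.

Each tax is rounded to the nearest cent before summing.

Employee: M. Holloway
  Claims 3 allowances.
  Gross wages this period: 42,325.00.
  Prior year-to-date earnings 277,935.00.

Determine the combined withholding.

9,536.38

Canton Income Tax: taxable = 42,325.00 − 3×240.00 = 41,605.00
  2,485.60 + 19.8% × (41,605.00 − 20,000.00) = 2,485.60 + 19.8% × 21,605.00 = 6,763.39
Training Fund Levy: cap 319,950.00 − YTD 277,935.00 = 42,015.00 subject; 6.6% × 42,015.00 = 2,772.99
Total: 6,763.39 + 2,772.99 = 9,536.38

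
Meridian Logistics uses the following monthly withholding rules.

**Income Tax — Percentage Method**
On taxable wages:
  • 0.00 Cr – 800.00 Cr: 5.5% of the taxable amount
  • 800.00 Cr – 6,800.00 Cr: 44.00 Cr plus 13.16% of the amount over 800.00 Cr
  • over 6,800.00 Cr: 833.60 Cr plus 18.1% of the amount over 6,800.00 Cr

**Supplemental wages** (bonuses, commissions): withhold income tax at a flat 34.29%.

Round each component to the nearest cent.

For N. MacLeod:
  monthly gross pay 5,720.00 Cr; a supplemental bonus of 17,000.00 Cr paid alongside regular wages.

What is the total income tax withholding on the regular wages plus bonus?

Income Tax: taxable = 5,720.00 Cr
  44.00 Cr + 13.16% × (5,720.00 Cr − 800.00 Cr) = 44.00 Cr + 13.16% × 4,920.00 Cr = 691.47 Cr
Supplemental (34.29% flat on bonus): 34.29% × 17,000.00 Cr = 5,829.30 Cr
Total income tax: 691.47 Cr + 5,829.30 Cr = 6,520.77 Cr

6,520.77 Cr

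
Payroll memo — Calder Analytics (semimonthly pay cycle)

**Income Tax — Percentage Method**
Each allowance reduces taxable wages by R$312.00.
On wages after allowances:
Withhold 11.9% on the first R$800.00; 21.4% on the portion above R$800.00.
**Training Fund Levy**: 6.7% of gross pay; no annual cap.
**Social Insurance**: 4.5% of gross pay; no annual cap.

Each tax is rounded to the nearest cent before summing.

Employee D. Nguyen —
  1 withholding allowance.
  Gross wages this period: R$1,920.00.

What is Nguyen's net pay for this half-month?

Income Tax: taxable = R$1,920.00 − 1×R$312.00 = R$1,608.00
  R$95.20 + 21.4% × (R$1,608.00 − R$800.00) = R$95.20 + 21.4% × R$808.00 = R$268.11
Training Fund Levy: 6.7% × R$1,920.00 = R$128.64
Social Insurance: 4.5% × R$1,920.00 = R$86.40
Total withheld: R$268.11 + R$128.64 + R$86.40 = R$483.15
Net pay: R$1,920.00 − R$483.15 = R$1,436.85

R$1,436.85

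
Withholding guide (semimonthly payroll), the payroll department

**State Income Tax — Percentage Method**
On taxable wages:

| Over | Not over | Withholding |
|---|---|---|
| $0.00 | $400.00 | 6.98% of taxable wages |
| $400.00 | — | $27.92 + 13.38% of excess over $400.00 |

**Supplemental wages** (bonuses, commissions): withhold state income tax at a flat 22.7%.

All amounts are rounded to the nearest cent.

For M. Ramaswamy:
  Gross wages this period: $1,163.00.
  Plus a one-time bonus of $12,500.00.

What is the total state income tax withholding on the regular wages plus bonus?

$2,967.51

State Income Tax: taxable = $1,163.00
  $27.92 + 13.38% × ($1,163.00 − $400.00) = $27.92 + 13.38% × $763.00 = $130.01
Supplemental (22.7% flat on bonus): 22.7% × $12,500.00 = $2,837.50
Total state income tax: $130.01 + $2,837.50 = $2,967.51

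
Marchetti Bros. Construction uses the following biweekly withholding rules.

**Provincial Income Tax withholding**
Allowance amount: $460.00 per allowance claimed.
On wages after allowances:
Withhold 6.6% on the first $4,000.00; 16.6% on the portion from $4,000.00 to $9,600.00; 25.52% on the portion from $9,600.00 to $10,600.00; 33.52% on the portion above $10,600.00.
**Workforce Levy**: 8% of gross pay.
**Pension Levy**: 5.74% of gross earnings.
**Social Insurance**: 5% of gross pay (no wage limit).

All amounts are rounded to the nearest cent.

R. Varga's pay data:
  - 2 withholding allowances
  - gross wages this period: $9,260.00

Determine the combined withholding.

Provincial Income Tax: taxable = $9,260.00 − 2×$460.00 = $8,340.00
  $264.00 + 16.6% × ($8,340.00 − $4,000.00) = $264.00 + 16.6% × $4,340.00 = $984.44
Workforce Levy: 8% × $9,260.00 = $740.80
Pension Levy: 5.74% × $9,260.00 = $531.52
Social Insurance: 5% × $9,260.00 = $463.00
Total: $984.44 + $740.80 + $531.52 + $463.00 = $2,719.76

$2,719.76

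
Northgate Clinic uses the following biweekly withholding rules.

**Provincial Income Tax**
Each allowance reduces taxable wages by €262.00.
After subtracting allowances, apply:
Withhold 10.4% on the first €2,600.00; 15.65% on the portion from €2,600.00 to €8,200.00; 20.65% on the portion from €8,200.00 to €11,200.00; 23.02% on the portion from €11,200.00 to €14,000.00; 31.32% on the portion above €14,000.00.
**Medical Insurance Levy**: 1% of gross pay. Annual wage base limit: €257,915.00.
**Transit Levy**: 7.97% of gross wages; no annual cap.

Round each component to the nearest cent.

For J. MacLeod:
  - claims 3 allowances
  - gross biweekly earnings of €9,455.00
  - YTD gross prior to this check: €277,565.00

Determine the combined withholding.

Provincial Income Tax: taxable = €9,455.00 − 3×€262.00 = €8,669.00
  €1,146.80 + 20.65% × (€8,669.00 − €8,200.00) = €1,146.80 + 20.65% × €469.00 = €1,243.65
Medical Insurance Levy: YTD €277,565.00 ≥ cap €257,915.00 → €0.00
Transit Levy: 7.97% × €9,455.00 = €753.56
Total: €1,243.65 + €0.00 + €753.56 = €1,997.21

€1,997.21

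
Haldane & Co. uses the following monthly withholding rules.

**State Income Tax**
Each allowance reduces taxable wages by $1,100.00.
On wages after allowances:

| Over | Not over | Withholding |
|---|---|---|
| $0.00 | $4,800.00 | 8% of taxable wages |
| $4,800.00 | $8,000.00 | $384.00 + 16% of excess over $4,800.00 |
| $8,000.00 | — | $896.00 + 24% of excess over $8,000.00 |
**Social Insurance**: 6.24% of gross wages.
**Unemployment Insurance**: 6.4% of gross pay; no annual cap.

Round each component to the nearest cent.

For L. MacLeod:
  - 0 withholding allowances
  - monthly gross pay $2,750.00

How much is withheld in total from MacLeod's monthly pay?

State Income Tax: taxable = $2,750.00
  8% × $2,750.00 = $220.00
Social Insurance: 6.24% × $2,750.00 = $171.60
Unemployment Insurance: 6.4% × $2,750.00 = $176.00
Total: $220.00 + $171.60 + $176.00 = $567.60

$567.60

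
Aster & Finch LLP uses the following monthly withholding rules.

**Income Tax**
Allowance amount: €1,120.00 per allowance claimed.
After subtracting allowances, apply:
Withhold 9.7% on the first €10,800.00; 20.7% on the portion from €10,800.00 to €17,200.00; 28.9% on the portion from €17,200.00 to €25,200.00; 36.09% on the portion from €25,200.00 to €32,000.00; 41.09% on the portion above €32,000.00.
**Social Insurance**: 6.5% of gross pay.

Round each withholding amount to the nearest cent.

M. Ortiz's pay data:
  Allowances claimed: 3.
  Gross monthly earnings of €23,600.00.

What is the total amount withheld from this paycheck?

€4,784.96

Income Tax: taxable = €23,600.00 − 3×€1,120.00 = €20,240.00
  €2,372.40 + 28.9% × (€20,240.00 − €17,200.00) = €2,372.40 + 28.9% × €3,040.00 = €3,250.96
Social Insurance: 6.5% × €23,600.00 = €1,534.00
Total: €3,250.96 + €1,534.00 = €4,784.96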